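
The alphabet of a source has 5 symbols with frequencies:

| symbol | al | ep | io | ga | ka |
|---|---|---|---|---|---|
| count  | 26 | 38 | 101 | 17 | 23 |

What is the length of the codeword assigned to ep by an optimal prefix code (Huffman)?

Repeatedly merge the two smallest:
merge ga(17) and ka(23): 40
merge al(26) and ep(38): 64
merge 40 and 64: 104
merge io(101) and 104: 205
The subtree containing ep is merged 3 times, so code length = 3.

3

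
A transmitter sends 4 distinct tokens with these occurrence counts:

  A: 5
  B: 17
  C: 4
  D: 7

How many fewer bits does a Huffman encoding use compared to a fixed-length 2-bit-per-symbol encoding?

Fixed-length: 2 bits × 33 symbols = 66 bits.
Huffman merges:
combine C(4), A(5) → 9
combine D(7), 9 → 16
combine 16, B(17) → 33
Huffman total = 9 + 16 + 33 = 58 bits.
Saving = 66 − 58 = 8 bits.

8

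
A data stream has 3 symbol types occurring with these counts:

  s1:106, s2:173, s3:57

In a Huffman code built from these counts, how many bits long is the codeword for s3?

Build the tree from the bottom:
merge s3(57) and s1(106): 163
merge 163 and s2(173): 336
s3 sits 2 levels below the root, so its codeword is 2 bits.

2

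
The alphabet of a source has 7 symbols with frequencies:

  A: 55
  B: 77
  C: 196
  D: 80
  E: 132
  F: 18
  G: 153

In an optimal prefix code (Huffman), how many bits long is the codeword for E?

Huffman merges, smallest pair first:
merge F(18) and A(55): 73
merge 73 and B(77): 150
merge D(80) and E(132): 212
merge 150 and G(153): 303
merge C(196) and 212: 408
merge 303 and 408: 711
The subtree containing E is merged 3 times, so code length = 3.

3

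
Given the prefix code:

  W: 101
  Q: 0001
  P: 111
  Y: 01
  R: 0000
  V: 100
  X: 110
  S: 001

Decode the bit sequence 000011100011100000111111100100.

RPQXRPPVV

Read left to right; each codeword is recognised as soon as it completes (prefix code):
  0000→R | 111→P | 0001→Q | 110→X | 0000→R | 111→P | 111→P | 100→V | 100→V
Decoded message: RPQXRPPVV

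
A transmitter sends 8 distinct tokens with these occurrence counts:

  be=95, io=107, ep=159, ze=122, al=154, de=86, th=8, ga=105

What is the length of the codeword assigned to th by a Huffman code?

Build the tree from the bottom:
combine th(8), de(86) → 94
combine 94, be(95) → 189
combine ga(105), io(107) → 212
combine ze(122), al(154) → 276
combine ep(159), 189 → 348
combine 212, 276 → 488
combine 348, 488 → 836
th sits 4 levels below the root, so its codeword is 4 bits.

4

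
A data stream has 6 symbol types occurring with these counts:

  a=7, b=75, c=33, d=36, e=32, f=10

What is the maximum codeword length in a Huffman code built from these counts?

4

Merge the two lowest-weight nodes at each step:
a(7) + f(10) → 17
17 + e(32) → 49
c(33) + d(36) → 69
49 + 69 → 118
b(75) + 118 → 193
Maximum depth reached is 4.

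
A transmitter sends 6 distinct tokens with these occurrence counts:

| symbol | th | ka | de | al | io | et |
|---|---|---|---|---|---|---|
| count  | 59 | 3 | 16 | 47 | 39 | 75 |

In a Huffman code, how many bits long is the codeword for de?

Repeatedly merge the two smallest:
combine ka(3), de(16) → 19
combine 19, io(39) → 58
combine al(47), 58 → 105
combine th(59), et(75) → 134
combine 105, 134 → 239
de's leaf is at depth 4, giving a 4-bit codeword.

4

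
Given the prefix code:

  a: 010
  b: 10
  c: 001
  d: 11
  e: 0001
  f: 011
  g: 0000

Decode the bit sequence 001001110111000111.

Read left to right; each codeword is recognised as soon as it completes (prefix code):
  001→c | 001→c | 11→d | 011→f | 10→b | 001→c | 11→d
Decoded message: ccdfbcd

ccdfbcd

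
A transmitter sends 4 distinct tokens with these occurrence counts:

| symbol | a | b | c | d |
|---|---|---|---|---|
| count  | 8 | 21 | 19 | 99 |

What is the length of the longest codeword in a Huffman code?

Merge the two lowest-weight nodes at each step:
merge a(8) and c(19): 27
merge b(21) and 27: 48
merge 48 and d(99): 147
The first pair merged (a, c) ends up deepest, at depth 3.

3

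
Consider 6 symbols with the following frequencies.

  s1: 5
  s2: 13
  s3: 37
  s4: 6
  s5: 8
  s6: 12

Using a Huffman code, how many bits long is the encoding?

Greedily combine the two least-frequent nodes:
merge s1(5) and s4(6): 11
merge s5(8) and 11: 19
merge s6(12) and s2(13): 25
merge 19 and 25: 44
merge s3(37) and 44: 81
Total encoded bits = sum of merged weights = 11 + 19 + 25 + 44 + 81 = 180.

180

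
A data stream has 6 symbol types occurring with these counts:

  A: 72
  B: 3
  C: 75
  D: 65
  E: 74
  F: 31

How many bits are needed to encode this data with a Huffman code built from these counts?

773

Build the Huffman tree bottom-up:
combine B(3), F(31) → 34
combine 34, D(65) → 99
combine A(72), E(74) → 146
combine C(75), 99 → 174
combine 146, 174 → 320
Total encoded bits = sum of merged weights = 34 + 99 + 146 + 174 + 320 = 773.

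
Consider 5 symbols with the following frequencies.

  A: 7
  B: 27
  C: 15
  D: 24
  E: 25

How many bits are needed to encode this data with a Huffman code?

Greedily combine the two least-frequent nodes:
merge A(7) and C(15): 22
merge 22 and D(24): 46
merge E(25) and B(27): 52
merge 46 and 52: 98
Total encoded bits = sum of merged weights = 22 + 46 + 52 + 98 = 218.

218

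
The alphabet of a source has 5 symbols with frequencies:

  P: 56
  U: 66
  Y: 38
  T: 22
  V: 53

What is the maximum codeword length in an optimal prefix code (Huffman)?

Merge the two lowest-weight nodes at each step:
combine T(22), Y(38) → 60
combine V(53), P(56) → 109
combine 60, U(66) → 126
combine 109, 126 → 235
The rarest symbols sit at the bottom; the longest codeword is 3 bits.

3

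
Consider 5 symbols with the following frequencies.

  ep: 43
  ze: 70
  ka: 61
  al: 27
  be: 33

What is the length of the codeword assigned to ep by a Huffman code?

2

Build the tree from the bottom:
combine al(27), be(33) → 60
combine ep(43), 60 → 103
combine ka(61), ze(70) → 131
combine 103, 131 → 234
ep's leaf is at depth 2, giving a 2-bit codeword.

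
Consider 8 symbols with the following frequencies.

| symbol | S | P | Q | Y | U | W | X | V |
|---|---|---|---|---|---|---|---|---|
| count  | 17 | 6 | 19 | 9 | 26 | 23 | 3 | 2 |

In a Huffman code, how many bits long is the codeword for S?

3

Huffman merges, smallest pair first:
merge V(2) and X(3): 5
merge 5 and P(6): 11
merge Y(9) and 11: 20
merge S(17) and Q(19): 36
merge 20 and W(23): 43
merge U(26) and 36: 62
merge 43 and 62: 105
The subtree containing S is merged 3 times, so code length = 3.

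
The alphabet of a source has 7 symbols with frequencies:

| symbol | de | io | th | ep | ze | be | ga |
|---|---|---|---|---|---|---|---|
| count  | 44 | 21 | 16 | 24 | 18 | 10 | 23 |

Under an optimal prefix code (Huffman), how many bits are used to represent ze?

Build the tree from the bottom:
merge be(10) and th(16): 26
merge ze(18) and io(21): 39
merge ga(23) and ep(24): 47
merge 26 and 39: 65
merge de(44) and 47: 91
merge 65 and 91: 156
ze's leaf is at depth 3, giving a 3-bit codeword.

3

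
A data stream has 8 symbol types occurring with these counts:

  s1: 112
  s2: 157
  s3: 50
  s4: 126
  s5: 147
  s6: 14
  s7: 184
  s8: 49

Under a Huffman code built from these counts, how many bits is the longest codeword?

5

Merge the two lowest-weight nodes at each step:
s6(14) + s8(49) → 63
s3(50) + 63 → 113
s1(112) + 113 → 225
s4(126) + s5(147) → 273
s2(157) + s7(184) → 341
225 + 273 → 498
341 + 498 → 839
The rarest symbols sit at the bottom; the longest codeword is 5 bits.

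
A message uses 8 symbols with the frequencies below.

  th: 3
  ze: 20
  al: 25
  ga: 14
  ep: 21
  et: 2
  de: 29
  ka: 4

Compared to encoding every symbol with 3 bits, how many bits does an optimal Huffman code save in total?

40

Fixed-length: 3 bits × 118 symbols = 354 bits.
Huffman merges:
et(2) + th(3) → 5
ka(4) + 5 → 9
9 + ga(14) → 23
ze(20) + ep(21) → 41
23 + al(25) → 48
de(29) + 41 → 70
48 + 70 → 118
Huffman total = 5 + 9 + 23 + 41 + 48 + 70 + 118 = 314 bits.
Saving = 354 − 314 = 40 bits.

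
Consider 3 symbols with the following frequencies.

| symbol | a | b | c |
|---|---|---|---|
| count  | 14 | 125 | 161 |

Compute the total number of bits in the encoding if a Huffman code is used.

439

Greedily combine the two least-frequent nodes:
combine a(14), b(125) → 139
combine 139, c(161) → 300
Each symbol's bit-cost is frequency × depth; summing gives 439 bits (equivalently 139 + 300).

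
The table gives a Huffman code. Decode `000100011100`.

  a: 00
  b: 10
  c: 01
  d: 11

acacda

Read left to right; each codeword is recognised as soon as it completes (prefix code):
  00→a | 01→c | 00→a | 01→c | 11→d | 00→a
Decoded message: acacda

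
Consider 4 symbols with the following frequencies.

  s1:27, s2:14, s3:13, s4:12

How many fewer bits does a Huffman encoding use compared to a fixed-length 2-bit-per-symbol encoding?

Fixed-length: 2 bits × 66 symbols = 132 bits.
Huffman merges:
merge s4(12) and s3(13): 25
merge s2(14) and 25: 39
merge s1(27) and 39: 66
Huffman total = 25 + 39 + 66 = 130 bits.
Saving = 132 − 130 = 2 bits.

2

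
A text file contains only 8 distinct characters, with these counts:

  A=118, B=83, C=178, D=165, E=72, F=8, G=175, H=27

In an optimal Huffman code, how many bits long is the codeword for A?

3

Build the tree from the bottom:
combine F(8), H(27) → 35
combine 35, E(72) → 107
combine B(83), 107 → 190
combine A(118), D(165) → 283
combine G(175), C(178) → 353
combine 190, 283 → 473
combine 353, 473 → 826
A sits 3 levels below the root, so its codeword is 3 bits.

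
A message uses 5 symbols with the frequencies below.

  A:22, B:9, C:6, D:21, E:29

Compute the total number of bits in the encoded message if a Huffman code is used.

Merge the two smallest weights repeatedly:
combine C(6), B(9) → 15
combine 15, D(21) → 36
combine A(22), E(29) → 51
combine 36, 51 → 87
Each symbol's bit-cost is frequency × depth; summing gives 189 bits (equivalently 15 + 36 + 51 + 87).

189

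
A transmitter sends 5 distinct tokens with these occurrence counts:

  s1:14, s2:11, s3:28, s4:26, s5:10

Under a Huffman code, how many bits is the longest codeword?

Merge the two lowest-weight nodes at each step:
merge s5(10) and s2(11): 21
merge s1(14) and 21: 35
merge s4(26) and s3(28): 54
merge 35 and 54: 89
The first pair merged (s5, s2) ends up deepest, at depth 3.

3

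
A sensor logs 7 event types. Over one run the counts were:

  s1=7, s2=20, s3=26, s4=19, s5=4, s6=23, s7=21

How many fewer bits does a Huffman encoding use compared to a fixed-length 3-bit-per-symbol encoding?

Fixed-length: 3 bits × 120 symbols = 360 bits.
Huffman merges:
s5(4) + s1(7) → 11
11 + s4(19) → 30
s2(20) + s7(21) → 41
s6(23) + s3(26) → 49
30 + 41 → 71
49 + 71 → 120
Huffman total = 11 + 30 + 41 + 49 + 71 + 120 = 322 bits.
Saving = 360 − 322 = 38 bits.

38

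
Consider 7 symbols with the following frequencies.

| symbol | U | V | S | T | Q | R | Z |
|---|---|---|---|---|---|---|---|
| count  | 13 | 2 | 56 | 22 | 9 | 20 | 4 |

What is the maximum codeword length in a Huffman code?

Merge the two lowest-weight nodes at each step:
combine V(2), Z(4) → 6
combine 6, Q(9) → 15
combine U(13), 15 → 28
combine R(20), T(22) → 42
combine 28, 42 → 70
combine S(56), 70 → 126
Maximum depth reached is 5.

5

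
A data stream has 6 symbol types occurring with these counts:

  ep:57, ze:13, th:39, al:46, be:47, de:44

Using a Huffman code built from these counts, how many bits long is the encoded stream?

634

Merge the two smallest weights repeatedly:
ze(13) + th(39) → 52
de(44) + al(46) → 90
be(47) + 52 → 99
ep(57) + 90 → 147
99 + 147 → 246
Total encoded bits = sum of merged weights = 52 + 90 + 99 + 147 + 246 = 634.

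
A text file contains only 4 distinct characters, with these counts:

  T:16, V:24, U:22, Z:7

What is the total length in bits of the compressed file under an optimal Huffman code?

Greedily combine the two least-frequent nodes:
Z(7) + T(16) → 23
U(22) + 23 → 45
V(24) + 45 → 69
Each symbol's bit-cost is frequency × depth; summing gives 137 bits (equivalently 23 + 45 + 69).

137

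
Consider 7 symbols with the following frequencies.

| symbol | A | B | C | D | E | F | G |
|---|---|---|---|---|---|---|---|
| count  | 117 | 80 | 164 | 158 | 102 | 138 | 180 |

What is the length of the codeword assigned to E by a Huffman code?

Repeatedly merge the two smallest:
combine B(80), E(102) → 182
combine A(117), F(138) → 255
combine D(158), C(164) → 322
combine G(180), 182 → 362
combine 255, 322 → 577
combine 362, 577 → 939
E's leaf is at depth 3, giving a 3-bit codeword.

3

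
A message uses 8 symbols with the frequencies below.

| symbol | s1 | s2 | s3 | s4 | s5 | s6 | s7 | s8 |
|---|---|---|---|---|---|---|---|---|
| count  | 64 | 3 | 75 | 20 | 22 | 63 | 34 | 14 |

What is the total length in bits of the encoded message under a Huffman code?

793

Build the Huffman tree bottom-up:
combine s2(3), s8(14) → 17
combine 17, s4(20) → 37
combine s5(22), s7(34) → 56
combine 37, 56 → 93
combine s6(63), s1(64) → 127
combine s3(75), 93 → 168
combine 127, 168 → 295
The encoded length is the sum of every internal node's weight: 17 + 37 + 56 + 93 + 127 + 168 + 295 = 793 bits.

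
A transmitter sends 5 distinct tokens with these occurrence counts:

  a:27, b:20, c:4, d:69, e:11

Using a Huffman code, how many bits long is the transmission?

243

Merge the two smallest weights repeatedly:
merge c(4) and e(11): 15
merge 15 and b(20): 35
merge a(27) and 35: 62
merge 62 and d(69): 131
Each symbol's bit-cost is frequency × depth; summing gives 243 bits (equivalently 15 + 35 + 62 + 131).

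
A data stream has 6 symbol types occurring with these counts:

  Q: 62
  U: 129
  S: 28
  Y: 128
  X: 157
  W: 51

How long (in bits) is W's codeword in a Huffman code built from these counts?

4

Repeatedly merge the two smallest:
combine S(28), W(51) → 79
combine Q(62), 79 → 141
combine Y(128), U(129) → 257
combine 141, X(157) → 298
combine 257, 298 → 555
The subtree containing W is merged 4 times, so code length = 4.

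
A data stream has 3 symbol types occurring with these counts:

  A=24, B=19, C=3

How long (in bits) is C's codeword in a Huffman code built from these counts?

Repeatedly merge the two smallest:
C(3) + B(19) → 22
22 + A(24) → 46
C sits 2 levels below the root, so its codeword is 2 bits.

2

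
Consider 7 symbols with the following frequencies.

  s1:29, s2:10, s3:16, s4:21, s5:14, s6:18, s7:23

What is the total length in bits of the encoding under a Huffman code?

364

Build the Huffman tree bottom-up:
s2(10) + s5(14) → 24
s3(16) + s6(18) → 34
s4(21) + s7(23) → 44
24 + s1(29) → 53
34 + 44 → 78
53 + 78 → 131
Total encoded bits = sum of merged weights = 24 + 34 + 44 + 53 + 78 + 131 = 364.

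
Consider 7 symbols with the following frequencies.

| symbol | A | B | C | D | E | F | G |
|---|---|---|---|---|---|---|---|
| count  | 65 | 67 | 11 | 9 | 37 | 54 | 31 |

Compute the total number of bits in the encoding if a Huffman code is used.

Greedily combine the two least-frequent nodes:
combine D(9), C(11) → 20
combine 20, G(31) → 51
combine E(37), 51 → 88
combine F(54), A(65) → 119
combine B(67), 88 → 155
combine 119, 155 → 274
Each symbol's bit-cost is frequency × depth; summing gives 707 bits (equivalently 20 + 51 + 88 + 119 + 155 + 274).

707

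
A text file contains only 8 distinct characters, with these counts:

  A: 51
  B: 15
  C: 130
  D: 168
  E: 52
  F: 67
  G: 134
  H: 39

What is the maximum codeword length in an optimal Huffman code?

Merge the two lowest-weight nodes at each step:
B(15) + H(39) → 54
A(51) + E(52) → 103
54 + F(67) → 121
103 + 121 → 224
C(130) + G(134) → 264
D(168) + 224 → 392
264 + 392 → 656
Maximum depth reached is 5.

5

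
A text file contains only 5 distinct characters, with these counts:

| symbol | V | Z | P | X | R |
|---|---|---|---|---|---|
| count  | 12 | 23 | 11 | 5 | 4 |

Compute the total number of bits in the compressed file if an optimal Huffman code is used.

116

Build the Huffman tree bottom-up:
combine R(4), X(5) → 9
combine 9, P(11) → 20
combine V(12), 20 → 32
combine Z(23), 32 → 55
Each symbol's bit-cost is frequency × depth; summing gives 116 bits (equivalently 9 + 20 + 32 + 55).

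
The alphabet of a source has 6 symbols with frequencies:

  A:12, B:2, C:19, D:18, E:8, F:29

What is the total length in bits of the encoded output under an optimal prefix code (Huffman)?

Greedily combine the two least-frequent nodes:
combine B(2), E(8) → 10
combine 10, A(12) → 22
combine D(18), C(19) → 37
combine 22, F(29) → 51
combine 37, 51 → 88
Each symbol's bit-cost is frequency × depth; summing gives 208 bits (equivalently 10 + 22 + 37 + 51 + 88).

208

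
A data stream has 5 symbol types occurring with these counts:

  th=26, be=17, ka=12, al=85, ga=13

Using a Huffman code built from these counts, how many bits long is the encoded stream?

288

Merge the two smallest weights repeatedly:
ka(12) + ga(13) → 25
be(17) + 25 → 42
th(26) + 42 → 68
68 + al(85) → 153
Each symbol's bit-cost is frequency × depth; summing gives 288 bits (equivalently 25 + 42 + 68 + 153).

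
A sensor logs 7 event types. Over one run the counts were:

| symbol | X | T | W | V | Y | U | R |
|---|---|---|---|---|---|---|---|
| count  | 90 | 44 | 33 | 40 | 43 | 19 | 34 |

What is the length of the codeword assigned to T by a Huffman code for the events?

Huffman merges, smallest pair first:
combine U(19), W(33) → 52
combine R(34), V(40) → 74
combine Y(43), T(44) → 87
combine 52, 74 → 126
combine 87, X(90) → 177
combine 126, 177 → 303
The subtree containing T is merged 3 times, so code length = 3.

3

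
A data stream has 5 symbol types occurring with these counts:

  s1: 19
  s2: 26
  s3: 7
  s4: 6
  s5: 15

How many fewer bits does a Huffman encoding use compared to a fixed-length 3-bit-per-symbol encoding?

60

Fixed-length: 3 bits × 73 symbols = 219 bits.
Huffman merges:
s4(6) + s3(7) → 13
13 + s5(15) → 28
s1(19) + s2(26) → 45
28 + 45 → 73
Huffman total = 13 + 28 + 45 + 73 = 159 bits.
Saving = 219 − 159 = 60 bits.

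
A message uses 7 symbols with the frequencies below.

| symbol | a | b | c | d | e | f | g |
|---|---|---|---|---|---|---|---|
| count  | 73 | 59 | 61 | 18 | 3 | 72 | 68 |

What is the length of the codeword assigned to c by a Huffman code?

3

Huffman merges, smallest pair first:
merge e(3) and d(18): 21
merge 21 and b(59): 80
merge c(61) and g(68): 129
merge f(72) and a(73): 145
merge 80 and 129: 209
merge 145 and 209: 354
The subtree containing c is merged 3 times, so code length = 3.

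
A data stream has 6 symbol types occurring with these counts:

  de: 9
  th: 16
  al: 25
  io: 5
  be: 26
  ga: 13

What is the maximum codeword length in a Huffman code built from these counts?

4

Merge the two lowest-weight nodes at each step:
io(5) + de(9) → 14
ga(13) + 14 → 27
th(16) + al(25) → 41
be(26) + 27 → 53
41 + 53 → 94
Maximum depth reached is 4.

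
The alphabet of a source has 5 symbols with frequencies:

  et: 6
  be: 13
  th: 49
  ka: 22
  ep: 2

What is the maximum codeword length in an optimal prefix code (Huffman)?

4

Merge the two lowest-weight nodes at each step:
combine ep(2), et(6) → 8
combine 8, be(13) → 21
combine 21, ka(22) → 43
combine 43, th(49) → 92
The first pair merged (ep, et) ends up deepest, at depth 4.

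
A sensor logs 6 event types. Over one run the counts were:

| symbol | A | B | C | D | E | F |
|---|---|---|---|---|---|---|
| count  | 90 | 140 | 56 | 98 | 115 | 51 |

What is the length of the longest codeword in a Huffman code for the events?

Merge the two lowest-weight nodes at each step:
F(51) + C(56) → 107
A(90) + D(98) → 188
107 + E(115) → 222
B(140) + 188 → 328
222 + 328 → 550
The first pair merged (F, C) ends up deepest, at depth 3.

3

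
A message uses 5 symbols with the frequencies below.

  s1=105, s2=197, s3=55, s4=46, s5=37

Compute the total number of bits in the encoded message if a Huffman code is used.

904

Greedily combine the two least-frequent nodes:
merge s5(37) and s4(46): 83
merge s3(55) and 83: 138
merge s1(105) and 138: 243
merge s2(197) and 243: 440
The encoded length is the sum of every internal node's weight: 83 + 138 + 243 + 440 = 904 bits.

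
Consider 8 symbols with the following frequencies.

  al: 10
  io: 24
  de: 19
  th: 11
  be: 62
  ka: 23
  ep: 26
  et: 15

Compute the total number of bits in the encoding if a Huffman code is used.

529

Merge the two smallest weights repeatedly:
merge al(10) and th(11): 21
merge et(15) and de(19): 34
merge 21 and ka(23): 44
merge io(24) and ep(26): 50
merge 34 and 44: 78
merge 50 and be(62): 112
merge 78 and 112: 190
The encoded length is the sum of every internal node's weight: 21 + 34 + 44 + 50 + 78 + 112 + 190 = 529 bits.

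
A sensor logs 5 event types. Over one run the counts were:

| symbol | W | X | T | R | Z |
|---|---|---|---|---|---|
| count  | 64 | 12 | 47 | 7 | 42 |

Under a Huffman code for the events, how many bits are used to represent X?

Huffman merges, smallest pair first:
R(7) + X(12) → 19
19 + Z(42) → 61
T(47) + 61 → 108
W(64) + 108 → 172
X's leaf is at depth 4, giving a 4-bit codeword.

4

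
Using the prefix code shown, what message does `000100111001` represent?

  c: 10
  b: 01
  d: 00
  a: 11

Read left to right; each codeword is recognised as soon as it completes (prefix code):
  00→d | 01→b | 00→d | 11→a | 10→c | 01→b
Decoded message: dbdacb

dbdacb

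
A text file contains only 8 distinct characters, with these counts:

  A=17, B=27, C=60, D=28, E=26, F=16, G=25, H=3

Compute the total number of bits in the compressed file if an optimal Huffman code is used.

Greedily combine the two least-frequent nodes:
H(3) + F(16) → 19
A(17) + 19 → 36
G(25) + E(26) → 51
B(27) + D(28) → 55
36 + 51 → 87
55 + C(60) → 115
87 + 115 → 202
Total encoded bits = sum of merged weights = 19 + 36 + 51 + 55 + 87 + 115 + 202 = 565.

565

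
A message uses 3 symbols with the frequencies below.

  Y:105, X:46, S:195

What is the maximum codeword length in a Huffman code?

2

Merge the two lowest-weight nodes at each step:
X(46) + Y(105) → 151
151 + S(195) → 346
Maximum depth reached is 2.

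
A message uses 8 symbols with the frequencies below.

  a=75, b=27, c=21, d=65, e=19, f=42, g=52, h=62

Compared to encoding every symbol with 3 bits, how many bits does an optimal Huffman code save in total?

Fixed-length: 3 bits × 363 symbols = 1089 bits.
Huffman merges:
e(19) + c(21) → 40
b(27) + 40 → 67
f(42) + g(52) → 94
h(62) + d(65) → 127
67 + a(75) → 142
94 + 127 → 221
142 + 221 → 363
Huffman total = 40 + 67 + 94 + 127 + 142 + 221 + 363 = 1054 bits.
Saving = 1089 − 1054 = 35 bits.

35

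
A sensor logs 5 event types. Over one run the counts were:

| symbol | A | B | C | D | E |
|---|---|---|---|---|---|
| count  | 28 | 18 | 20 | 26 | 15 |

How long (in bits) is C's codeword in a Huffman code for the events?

Repeatedly merge the two smallest:
combine E(15), B(18) → 33
combine C(20), D(26) → 46
combine A(28), 33 → 61
combine 46, 61 → 107
C's leaf is at depth 2, giving a 2-bit codeword.

2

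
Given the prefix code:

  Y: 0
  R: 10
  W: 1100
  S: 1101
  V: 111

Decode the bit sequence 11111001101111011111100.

Read left to right; each codeword is recognised as soon as it completes (prefix code):
  111→V | 1100→W | 1101→S | 111→V | 0→Y | 111→V | 111→V | 0→Y | 0→Y
Decoded message: VWSVYVVYY

VWSVYVVYY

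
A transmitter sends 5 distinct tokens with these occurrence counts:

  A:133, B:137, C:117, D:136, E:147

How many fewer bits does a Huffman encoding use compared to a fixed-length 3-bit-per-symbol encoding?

420

Fixed-length: 3 bits × 670 symbols = 2010 bits.
Huffman merges:
C(117) + A(133) → 250
D(136) + B(137) → 273
E(147) + 250 → 397
273 + 397 → 670
Huffman total = 250 + 273 + 397 + 670 = 1590 bits.
Saving = 2010 − 1590 = 420 bits.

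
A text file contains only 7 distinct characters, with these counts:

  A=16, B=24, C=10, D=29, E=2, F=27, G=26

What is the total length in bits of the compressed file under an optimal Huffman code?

Build the Huffman tree bottom-up:
merge E(2) and C(10): 12
merge 12 and A(16): 28
merge B(24) and G(26): 50
merge F(27) and 28: 55
merge D(29) and 50: 79
merge 55 and 79: 134
Total encoded bits = sum of merged weights = 12 + 28 + 50 + 55 + 79 + 134 = 358.

358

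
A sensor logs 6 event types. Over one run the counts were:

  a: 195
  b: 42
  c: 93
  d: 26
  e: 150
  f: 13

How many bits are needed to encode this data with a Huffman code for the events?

1137

Build the Huffman tree bottom-up:
f(13) + d(26) → 39
39 + b(42) → 81
81 + c(93) → 174
e(150) + 174 → 324
a(195) + 324 → 519
Each symbol's bit-cost is frequency × depth; summing gives 1137 bits (equivalently 39 + 81 + 174 + 324 + 519).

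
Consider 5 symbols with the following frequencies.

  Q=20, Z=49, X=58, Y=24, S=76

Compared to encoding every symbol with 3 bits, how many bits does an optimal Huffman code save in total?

183

Fixed-length: 3 bits × 227 symbols = 681 bits.
Huffman merges:
Q(20) + Y(24) → 44
44 + Z(49) → 93
X(58) + S(76) → 134
93 + 134 → 227
Huffman total = 44 + 93 + 134 + 227 = 498 bits.
Saving = 681 − 498 = 183 bits.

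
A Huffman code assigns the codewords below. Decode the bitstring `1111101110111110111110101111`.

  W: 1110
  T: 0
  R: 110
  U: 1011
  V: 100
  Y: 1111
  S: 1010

Read left to right; each codeword is recognised as soon as it completes (prefix code):
  1111→Y | 1011→U | 1011→U | 1110→W | 1111→Y | 1010→S | 1111→Y
Decoded message: YUUWYSY

YUUWYSY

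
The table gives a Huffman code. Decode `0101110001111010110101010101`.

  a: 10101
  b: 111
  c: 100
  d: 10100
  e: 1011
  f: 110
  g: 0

Read left to right; each codeword is recognised as soon as it completes (prefix code):
  0→g | 1011→e | 100→c | 0→g | 111→b | 10101→a | 10101→a | 0→g | 10101→a
Decoded message: gecgbaaga

gecgbaaga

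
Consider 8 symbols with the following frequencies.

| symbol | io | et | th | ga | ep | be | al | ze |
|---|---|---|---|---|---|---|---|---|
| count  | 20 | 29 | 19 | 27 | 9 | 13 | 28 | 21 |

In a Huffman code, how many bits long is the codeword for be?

4

Repeatedly merge the two smallest:
ep(9) + be(13) → 22
th(19) + io(20) → 39
ze(21) + 22 → 43
ga(27) + al(28) → 55
et(29) + 39 → 68
43 + 55 → 98
68 + 98 → 166
be's leaf is at depth 4, giving a 4-bit codeword.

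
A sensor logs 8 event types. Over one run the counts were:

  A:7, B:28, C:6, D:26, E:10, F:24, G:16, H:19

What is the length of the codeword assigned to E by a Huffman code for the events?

4

Huffman merges, smallest pair first:
C(6) + A(7) → 13
E(10) + 13 → 23
G(16) + H(19) → 35
23 + F(24) → 47
D(26) + B(28) → 54
35 + 47 → 82
54 + 82 → 136
The subtree containing E is merged 4 times, so code length = 4.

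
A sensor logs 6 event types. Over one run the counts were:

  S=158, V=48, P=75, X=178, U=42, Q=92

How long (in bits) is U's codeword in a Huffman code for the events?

4

Build the tree from the bottom:
combine U(42), V(48) → 90
combine P(75), 90 → 165
combine Q(92), S(158) → 250
combine 165, X(178) → 343
combine 250, 343 → 593
U sits 4 levels below the root, so its codeword is 4 bits.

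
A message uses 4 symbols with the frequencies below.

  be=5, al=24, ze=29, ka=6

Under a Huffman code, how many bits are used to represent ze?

1

Repeatedly merge the two smallest:
combine be(5), ka(6) → 11
combine 11, al(24) → 35
combine ze(29), 35 → 64
ze is a child of the root — depth 1, so its codeword is a single bit.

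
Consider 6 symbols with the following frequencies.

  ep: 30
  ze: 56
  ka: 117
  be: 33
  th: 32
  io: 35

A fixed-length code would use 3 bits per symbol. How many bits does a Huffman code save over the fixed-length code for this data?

173

Fixed-length: 3 bits × 303 symbols = 909 bits.
Huffman merges:
combine ep(30), th(32) → 62
combine be(33), io(35) → 68
combine ze(56), 62 → 118
combine 68, ka(117) → 185
combine 118, 185 → 303
Huffman total = 62 + 68 + 118 + 185 + 303 = 736 bits.
Saving = 909 − 736 = 173 bits.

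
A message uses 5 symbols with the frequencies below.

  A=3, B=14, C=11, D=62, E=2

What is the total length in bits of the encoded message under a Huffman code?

143

Merge the two smallest weights repeatedly:
merge E(2) and A(3): 5
merge 5 and C(11): 16
merge B(14) and 16: 30
merge 30 and D(62): 92
Each symbol's bit-cost is frequency × depth; summing gives 143 bits (equivalently 5 + 16 + 30 + 92).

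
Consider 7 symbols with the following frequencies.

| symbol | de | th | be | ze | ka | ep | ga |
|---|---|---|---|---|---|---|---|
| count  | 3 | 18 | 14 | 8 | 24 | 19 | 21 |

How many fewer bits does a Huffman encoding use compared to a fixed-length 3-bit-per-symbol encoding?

Fixed-length: 3 bits × 107 symbols = 321 bits.
Huffman merges:
merge de(3) and ze(8): 11
merge 11 and be(14): 25
merge th(18) and ep(19): 37
merge ga(21) and ka(24): 45
merge 25 and 37: 62
merge 45 and 62: 107
Huffman total = 11 + 25 + 37 + 45 + 62 + 107 = 287 bits.
Saving = 321 − 287 = 34 bits.

34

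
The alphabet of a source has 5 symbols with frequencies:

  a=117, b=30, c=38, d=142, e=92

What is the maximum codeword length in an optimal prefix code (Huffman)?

Merge the two lowest-weight nodes at each step:
merge b(30) and c(38): 68
merge 68 and e(92): 160
merge a(117) and d(142): 259
merge 160 and 259: 419
The rarest symbols sit at the bottom; the longest codeword is 3 bits.

3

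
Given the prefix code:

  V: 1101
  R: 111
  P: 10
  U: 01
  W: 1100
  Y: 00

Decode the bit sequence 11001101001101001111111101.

Read left to right; each codeword is recognised as soon as it completes (prefix code):
  1100→W | 1101→V | 00→Y | 1101→V | 00→Y | 111→R | 111→R | 1101→V
Decoded message: WVYVYRRV

WVYVYRRV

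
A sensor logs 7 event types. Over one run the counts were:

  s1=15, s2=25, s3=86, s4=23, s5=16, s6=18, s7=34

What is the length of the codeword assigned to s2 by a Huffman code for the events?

3

Repeatedly merge the two smallest:
s1(15) + s5(16) → 31
s6(18) + s4(23) → 41
s2(25) + 31 → 56
s7(34) + 41 → 75
56 + 75 → 131
s3(86) + 131 → 217
s2's leaf is at depth 3, giving a 3-bit codeword.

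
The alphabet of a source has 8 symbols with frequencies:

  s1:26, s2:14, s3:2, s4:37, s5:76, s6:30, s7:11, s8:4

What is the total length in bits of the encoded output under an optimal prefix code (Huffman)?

502

Build the Huffman tree bottom-up:
merge s3(2) and s8(4): 6
merge 6 and s7(11): 17
merge s2(14) and 17: 31
merge s1(26) and s6(30): 56
merge 31 and s4(37): 68
merge 56 and 68: 124
merge s5(76) and 124: 200
Each symbol's bit-cost is frequency × depth; summing gives 502 bits (equivalently 6 + 17 + 31 + 56 + 68 + 124 + 200).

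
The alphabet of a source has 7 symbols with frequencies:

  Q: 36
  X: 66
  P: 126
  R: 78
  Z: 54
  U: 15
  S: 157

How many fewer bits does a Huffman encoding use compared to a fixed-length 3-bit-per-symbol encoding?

Fixed-length: 3 bits × 532 symbols = 1596 bits.
Huffman merges:
merge U(15) and Q(36): 51
merge 51 and Z(54): 105
merge X(66) and R(78): 144
merge 105 and P(126): 231
merge 144 and S(157): 301
merge 231 and 301: 532
Huffman total = 51 + 105 + 144 + 231 + 301 + 532 = 1364 bits.
Saving = 1596 − 1364 = 232 bits.

232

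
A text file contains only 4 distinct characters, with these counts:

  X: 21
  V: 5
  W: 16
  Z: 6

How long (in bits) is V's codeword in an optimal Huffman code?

3

Huffman merges, smallest pair first:
V(5) + Z(6) → 11
11 + W(16) → 27
X(21) + 27 → 48
The subtree containing V is merged 3 times, so code length = 3.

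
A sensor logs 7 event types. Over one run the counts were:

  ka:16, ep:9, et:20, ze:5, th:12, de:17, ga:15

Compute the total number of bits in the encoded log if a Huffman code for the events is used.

259

Merge the two smallest weights repeatedly:
combine ze(5), ep(9) → 14
combine th(12), 14 → 26
combine ga(15), ka(16) → 31
combine de(17), et(20) → 37
combine 26, 31 → 57
combine 37, 57 → 94
The encoded length is the sum of every internal node's weight: 14 + 26 + 31 + 37 + 57 + 94 = 259 bits.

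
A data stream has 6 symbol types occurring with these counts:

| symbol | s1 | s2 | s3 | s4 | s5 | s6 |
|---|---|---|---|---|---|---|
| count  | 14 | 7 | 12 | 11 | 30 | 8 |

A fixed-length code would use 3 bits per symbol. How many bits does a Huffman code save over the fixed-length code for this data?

45

Fixed-length: 3 bits × 82 symbols = 246 bits.
Huffman merges:
merge s2(7) and s6(8): 15
merge s4(11) and s3(12): 23
merge s1(14) and 15: 29
merge 23 and 29: 52
merge s5(30) and 52: 82
Huffman total = 15 + 23 + 29 + 52 + 82 = 201 bits.
Saving = 246 − 201 = 45 bits.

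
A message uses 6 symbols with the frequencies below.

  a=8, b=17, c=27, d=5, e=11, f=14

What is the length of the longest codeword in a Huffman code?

4

Merge the two lowest-weight nodes at each step:
merge d(5) and a(8): 13
merge e(11) and 13: 24
merge f(14) and b(17): 31
merge 24 and c(27): 51
merge 31 and 51: 82
The first pair merged (d, a) ends up deepest, at depth 4.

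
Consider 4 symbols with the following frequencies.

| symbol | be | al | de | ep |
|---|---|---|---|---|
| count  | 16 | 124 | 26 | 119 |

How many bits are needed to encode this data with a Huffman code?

Merge the two smallest weights repeatedly:
be(16) + de(26) → 42
42 + ep(119) → 161
al(124) + 161 → 285
Total encoded bits = sum of merged weights = 42 + 161 + 285 = 488.

488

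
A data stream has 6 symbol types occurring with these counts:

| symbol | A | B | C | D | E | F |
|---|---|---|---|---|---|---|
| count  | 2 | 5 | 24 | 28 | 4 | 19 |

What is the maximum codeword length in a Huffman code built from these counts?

Merge the two lowest-weight nodes at each step:
combine A(2), E(4) → 6
combine B(5), 6 → 11
combine 11, F(19) → 30
combine C(24), D(28) → 52
combine 30, 52 → 82
The rarest symbols sit at the bottom; the longest codeword is 4 bits.

4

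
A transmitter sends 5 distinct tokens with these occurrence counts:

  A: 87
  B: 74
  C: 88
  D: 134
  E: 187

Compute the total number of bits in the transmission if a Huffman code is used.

Greedily combine the two least-frequent nodes:
B(74) + A(87) → 161
C(88) + D(134) → 222
161 + E(187) → 348
222 + 348 → 570
The encoded length is the sum of every internal node's weight: 161 + 222 + 348 + 570 = 1301 bits.

1301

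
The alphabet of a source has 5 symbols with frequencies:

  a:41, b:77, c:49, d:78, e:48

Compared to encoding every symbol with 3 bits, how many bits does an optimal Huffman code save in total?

Fixed-length: 3 bits × 293 symbols = 879 bits.
Huffman merges:
merge a(41) and e(48): 89
merge c(49) and b(77): 126
merge d(78) and 89: 167
merge 126 and 167: 293
Huffman total = 89 + 126 + 167 + 293 = 675 bits.
Saving = 879 − 675 = 204 bits.

204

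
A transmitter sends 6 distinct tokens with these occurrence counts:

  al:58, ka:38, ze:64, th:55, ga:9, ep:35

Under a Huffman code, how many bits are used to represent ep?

Repeatedly merge the two smallest:
combine ga(9), ep(35) → 44
combine ka(38), 44 → 82
combine th(55), al(58) → 113
combine ze(64), 82 → 146
combine 113, 146 → 259
The subtree containing ep is merged 4 times, so code length = 4.

4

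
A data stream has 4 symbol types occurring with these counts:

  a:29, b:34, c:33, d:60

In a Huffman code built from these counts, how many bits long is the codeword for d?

2

Huffman merges, smallest pair first:
merge a(29) and c(33): 62
merge b(34) and d(60): 94
merge 62 and 94: 156
The subtree containing d is merged 2 times, so code length = 2.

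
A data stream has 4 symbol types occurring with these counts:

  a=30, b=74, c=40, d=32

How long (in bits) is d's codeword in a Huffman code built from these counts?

Build the tree from the bottom:
a(30) + d(32) → 62
c(40) + 62 → 102
b(74) + 102 → 176
The subtree containing d is merged 3 times, so code length = 3.

3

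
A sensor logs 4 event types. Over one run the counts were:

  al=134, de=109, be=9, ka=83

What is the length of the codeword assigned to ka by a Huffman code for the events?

Huffman merges, smallest pair first:
combine be(9), ka(83) → 92
combine 92, de(109) → 201
combine al(134), 201 → 335
The subtree containing ka is merged 3 times, so code length = 3.

3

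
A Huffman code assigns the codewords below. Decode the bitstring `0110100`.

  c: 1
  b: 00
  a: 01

Read left to right; each codeword is recognised as soon as it completes (prefix code):
  01→a | 1→c | 01→a | 00→b
Decoded message: acab

acab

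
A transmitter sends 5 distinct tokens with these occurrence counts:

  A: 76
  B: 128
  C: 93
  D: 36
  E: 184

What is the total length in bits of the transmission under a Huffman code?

Greedily combine the two least-frequent nodes:
merge D(36) and A(76): 112
merge C(93) and 112: 205
merge B(128) and E(184): 312
merge 205 and 312: 517
Total encoded bits = sum of merged weights = 112 + 205 + 312 + 517 = 1146.

1146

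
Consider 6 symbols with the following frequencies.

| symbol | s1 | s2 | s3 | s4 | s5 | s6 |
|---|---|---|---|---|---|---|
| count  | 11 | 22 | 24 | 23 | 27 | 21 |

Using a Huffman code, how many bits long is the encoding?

333

Greedily combine the two least-frequent nodes:
s1(11) + s6(21) → 32
s2(22) + s4(23) → 45
s3(24) + s5(27) → 51
32 + 45 → 77
51 + 77 → 128
Total encoded bits = sum of merged weights = 32 + 45 + 51 + 77 + 128 = 333.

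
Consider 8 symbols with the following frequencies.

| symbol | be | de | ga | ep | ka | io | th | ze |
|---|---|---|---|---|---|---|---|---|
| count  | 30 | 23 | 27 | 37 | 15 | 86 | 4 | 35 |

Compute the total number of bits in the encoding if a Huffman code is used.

704

Greedily combine the two least-frequent nodes:
th(4) + ka(15) → 19
19 + de(23) → 42
ga(27) + be(30) → 57
ze(35) + ep(37) → 72
42 + 57 → 99
72 + io(86) → 158
99 + 158 → 257
Total encoded bits = sum of merged weights = 19 + 42 + 57 + 72 + 99 + 158 + 257 = 704.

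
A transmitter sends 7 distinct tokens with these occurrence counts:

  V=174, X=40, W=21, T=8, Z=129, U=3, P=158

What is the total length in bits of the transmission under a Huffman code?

1181

Merge the two smallest weights repeatedly:
merge U(3) and T(8): 11
merge 11 and W(21): 32
merge 32 and X(40): 72
merge 72 and Z(129): 201
merge P(158) and V(174): 332
merge 201 and 332: 533
The encoded length is the sum of every internal node's weight: 11 + 32 + 72 + 201 + 332 + 533 = 1181 bits.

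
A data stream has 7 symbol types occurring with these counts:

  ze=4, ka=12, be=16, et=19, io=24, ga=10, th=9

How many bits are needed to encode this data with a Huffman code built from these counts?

252

Build the Huffman tree bottom-up:
combine ze(4), th(9) → 13
combine ga(10), ka(12) → 22
combine 13, be(16) → 29
combine et(19), 22 → 41
combine io(24), 29 → 53
combine 41, 53 → 94
Each symbol's bit-cost is frequency × depth; summing gives 252 bits (equivalently 13 + 22 + 29 + 41 + 53 + 94).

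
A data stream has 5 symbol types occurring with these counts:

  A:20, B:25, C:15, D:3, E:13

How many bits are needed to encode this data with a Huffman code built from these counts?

168

Merge the two smallest weights repeatedly:
D(3) + E(13) → 16
C(15) + 16 → 31
A(20) + B(25) → 45
31 + 45 → 76
The encoded length is the sum of every internal node's weight: 16 + 31 + 45 + 76 = 168 bits.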